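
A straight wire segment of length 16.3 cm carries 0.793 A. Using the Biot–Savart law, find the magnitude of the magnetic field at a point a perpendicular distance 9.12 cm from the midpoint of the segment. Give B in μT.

B ≈ 1.16 μT

For a finite straight segment, B = (μ₀I/4πd)(sinθ₁ + sinθ₂), where θ₁, θ₂ are the angles from the perpendicular to each end.
The perpendicular from the point meets the wire at its midpoint, so each end is L/2 = 0.0815 m away along the wire.
sinθ₁ = 0.0815/√(0.0815²+0.0912²) = 0.6663; sinθ₂ = 0.0815/√(0.0815²+0.0912²) = 0.6663.
B = (4π×10⁻⁷ × 0.793) / (4π × 0.0912) × (0.6663 + 0.6663) = 1.16×10⁻⁶ T.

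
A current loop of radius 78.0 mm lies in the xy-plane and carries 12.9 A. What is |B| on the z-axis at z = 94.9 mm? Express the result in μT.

B ≈ 26.6 μT

On the axis of a circular loop, B = μ₀IR² / [2(R²+z²)^(3/2)].
R² + z² = (0.078)² + (0.0949)² = 0.01509 m², and (R²+z²)^(3/2) = 1.85×10⁻³ m³.
B = (4π×10⁻⁷ × 12.9 × 0.006084) / (2 × 1.85×10⁻³) = 2.66×10⁻⁵ T.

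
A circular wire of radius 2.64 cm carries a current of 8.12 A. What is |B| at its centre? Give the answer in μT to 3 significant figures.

At the centre of a circular loop the Biot–Savart law gives B = μ₀I/(2R).
B = (4π×10⁻⁷ × 8.12) / (2 × 0.0264) = 1.93×10⁻⁴ T.

B ≈ 193 μT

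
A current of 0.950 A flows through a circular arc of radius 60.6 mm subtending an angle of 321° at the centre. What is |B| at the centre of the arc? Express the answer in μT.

The Biot–Savart field of a circular arc at its centre is B = μ₀Iφ/(4πR), with φ = 5.603 rad.
B = (4π×10⁻⁷ × 0.950 × 5.603) / (4π × 0.0606) = 8.78×10⁻⁶ T.

B ≈ 8.78 μT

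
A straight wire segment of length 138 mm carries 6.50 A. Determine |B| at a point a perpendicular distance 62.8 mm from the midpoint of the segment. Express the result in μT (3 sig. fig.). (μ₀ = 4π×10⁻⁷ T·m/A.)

B ≈ 15.3 μT

For a finite straight segment, B = (μ₀I/4πd)(sinθ₁ + sinθ₂), where θ₁, θ₂ are the angles from the perpendicular to each end.
The perpendicular from the point meets the wire at its midpoint, so each end is L/2 = 0.069 m away along the wire.
sinθ₁ = 0.069/√(0.069²+0.0628²) = 0.7396; sinθ₂ = 0.069/√(0.069²+0.0628²) = 0.7396.
B = (4π×10⁻⁷ × 6.50) / (4π × 0.0628) × (0.7396 + 0.7396) = 1.53×10⁻⁵ T.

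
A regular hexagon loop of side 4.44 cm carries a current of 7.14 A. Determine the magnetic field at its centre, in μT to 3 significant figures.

B ≈ 111 μT

Each side is a finite straight segment at perpendicular distance d = a/(2 tan(π/6)) = 0.03845 m from the centre, with end-angles ±π/6.
One side contributes B₁ = (μ₀I/4πd)·2 sin(π/6) = 1.86×10⁻⁵ T.
All 6 sides add in the same direction: B = 6 × 1.86×10⁻⁵ = 1.11×10⁻⁴ T.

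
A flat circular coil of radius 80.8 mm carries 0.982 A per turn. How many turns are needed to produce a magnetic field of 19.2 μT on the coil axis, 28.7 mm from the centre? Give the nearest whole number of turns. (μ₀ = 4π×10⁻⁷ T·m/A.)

N = 3

For an N-turn coil, B = Nμ₀IR²/[2(R²+z²)^(3/2)]. A single turn gives B₁ = 6.39×10⁻⁶ T with R = 0.0808 m, z = 0.0287 m.
N = B/B₁ = 1.92×10⁻⁵ / 6.39×10⁻⁶ = 3.00.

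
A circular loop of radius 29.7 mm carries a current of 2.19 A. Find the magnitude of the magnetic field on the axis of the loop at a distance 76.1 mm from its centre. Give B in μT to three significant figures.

On the axis of a circular loop, B = μ₀IR² / [2(R²+z²)^(3/2)].
R² + z² = (0.0297)² + (0.0761)² = 0.006673 m², and (R²+z²)^(3/2) = 5.45×10⁻⁴ m³.
B = (4π×10⁻⁷ × 2.19 × 0.0008821) / (2 × 5.45×10⁻⁴) = 2.23×10⁻⁶ T.

B ≈ 2.23 μT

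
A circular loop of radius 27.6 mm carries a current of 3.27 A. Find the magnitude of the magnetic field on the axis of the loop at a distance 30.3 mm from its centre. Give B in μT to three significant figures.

B ≈ 22.7 μT

On the axis of a circular loop, B = μ₀IR² / [2(R²+z²)^(3/2)].
R² + z² = (0.0276)² + (0.0303)² = 0.00168 m², and (R²+z²)^(3/2) = 6.89×10⁻⁵ m³.
B = (4π×10⁻⁷ × 3.27 × 0.0007618) / (2 × 6.89×10⁻⁵) = 2.27×10⁻⁵ T.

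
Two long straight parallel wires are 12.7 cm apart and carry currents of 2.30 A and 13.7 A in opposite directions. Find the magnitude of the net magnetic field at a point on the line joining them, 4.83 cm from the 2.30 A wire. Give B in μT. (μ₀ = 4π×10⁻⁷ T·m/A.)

B ≈ 44.3 μT

Each long wire gives B = μ₀I/(2πd). Distances are d₁ = 0.0483 m and d₂ = 0.0787 m.
B₁ = 9.52×10⁻⁶ T, B₂ = 3.48×10⁻⁵ T.
Between antiparallel currents both contributions point the same way, so they add. B = B₁ + B₂ = 9.52×10⁻⁶ + 3.48×10⁻⁵ = 4.43×10⁻⁵ T.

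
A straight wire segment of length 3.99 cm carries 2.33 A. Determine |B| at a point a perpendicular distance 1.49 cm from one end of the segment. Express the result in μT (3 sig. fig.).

B ≈ 14.6 μT

For a finite straight segment, B = (μ₀I/4πd)(sinθ₁ + sinθ₂), where θ₁, θ₂ are the angles from the perpendicular to each end.
The perpendicular foot is at one end, so the two end-offsets along the wire are 0 and L = 0.0399 m.
sinθ₁ = 0/√(0²+0.0149²) = 0.0000; sinθ₂ = 0.0399/√(0.0399²+0.0149²) = 0.9368.
B = (4π×10⁻⁷ × 2.33) / (4π × 0.0149) × (0.0000 + 0.9368) = 1.46×10⁻⁵ T.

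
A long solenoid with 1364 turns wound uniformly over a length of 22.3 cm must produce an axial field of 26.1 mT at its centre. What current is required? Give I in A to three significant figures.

I ≈ 3.40 A

Inside a long solenoid B = μ₀nI with n = 6117 m⁻¹, so I = B/(μ₀n).
I = 2.61×10⁻² / (4π×10⁻⁷ × 6117) = 3.40 A.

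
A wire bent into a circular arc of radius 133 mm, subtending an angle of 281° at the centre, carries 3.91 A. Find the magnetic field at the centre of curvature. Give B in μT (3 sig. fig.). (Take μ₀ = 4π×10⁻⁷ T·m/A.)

The Biot–Savart field of a circular arc at its centre is B = μ₀Iφ/(4πR), with φ = 4.904 rad.
B = (4π×10⁻⁷ × 3.91 × 4.904) / (4π × 0.133) = 1.44×10⁻⁵ T.

B ≈ 14.4 μT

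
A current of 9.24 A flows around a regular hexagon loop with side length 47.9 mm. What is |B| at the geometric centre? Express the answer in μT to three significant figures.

Each side is a finite straight segment at perpendicular distance d = a/(2 tan(π/6)) = 0.04148 m from the centre, with end-angles ±π/6.
One side contributes B₁ = (μ₀I/4πd)·2 sin(π/6) = 2.23×10⁻⁵ T.
All 6 sides add in the same direction: B = 6 × 2.23×10⁻⁵ = 1.34×10⁻⁴ T.

B ≈ 134 μT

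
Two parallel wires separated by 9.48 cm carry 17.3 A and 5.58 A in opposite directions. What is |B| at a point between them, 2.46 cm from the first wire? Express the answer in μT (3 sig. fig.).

B ≈ 157 μT

Each long wire gives B = μ₀I/(2πd). Distances are d₁ = 0.0246 m and d₂ = 0.0702 m.
B₁ = 1.41×10⁻⁴ T, B₂ = 1.59×10⁻⁵ T.
Between antiparallel currents both contributions point the same way, so they add. B = B₁ + B₂ = 1.41×10⁻⁴ + 1.59×10⁻⁵ = 1.57×10⁻⁴ T.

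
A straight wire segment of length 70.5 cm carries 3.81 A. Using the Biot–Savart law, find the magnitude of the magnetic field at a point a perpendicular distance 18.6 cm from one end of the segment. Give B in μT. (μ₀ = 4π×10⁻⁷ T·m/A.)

B ≈ 1.98 μT

For a finite straight segment, B = (μ₀I/4πd)(sinθ₁ + sinθ₂), where θ₁, θ₂ are the angles from the perpendicular to each end.
The perpendicular foot is at one end, so the two end-offsets along the wire are 0 and L = 0.705 m.
sinθ₁ = 0/√(0²+0.186²) = 0.0000; sinθ₂ = 0.705/√(0.705²+0.186²) = 0.9669.
B = (4π×10⁻⁷ × 3.81) / (4π × 0.186) × (0.0000 + 0.9669) = 1.98×10⁻⁶ T.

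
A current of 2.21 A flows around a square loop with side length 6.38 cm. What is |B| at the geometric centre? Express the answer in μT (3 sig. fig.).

B ≈ 39.2 μT

Each side is a finite straight segment at perpendicular distance d = a/(2 tan(π/4)) = 0.0319 m from the centre, with end-angles ±π/4.
One side contributes B₁ = (μ₀I/4πd)·2 sin(π/4) = 9.80×10⁻⁶ T.
All 4 sides add in the same direction: B = 4 × 9.80×10⁻⁶ = 3.92×10⁻⁵ T.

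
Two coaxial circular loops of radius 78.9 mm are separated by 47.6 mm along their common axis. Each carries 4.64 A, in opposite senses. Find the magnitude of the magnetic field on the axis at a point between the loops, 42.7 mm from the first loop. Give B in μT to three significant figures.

B ≈ 11.6 μT

Each loop contributes B = μ₀IR²/[2(R²+z²)^(3/2)] on the axis, with z measured from that loop.
Loop 1 (z = 0.0427 m): B₁ = 2.51×10⁻⁵ T. Loop 2 (z = 0.0049 m): B₂ = 3.67×10⁻⁵ T.
The fields oppose: B = |B₁ − B₂| = 1.16×10⁻⁵ T.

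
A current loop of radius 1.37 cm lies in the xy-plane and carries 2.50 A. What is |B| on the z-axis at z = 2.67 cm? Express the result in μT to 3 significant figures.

B ≈ 10.9 μT

On the axis of a circular loop, B = μ₀IR² / [2(R²+z²)^(3/2)].
R² + z² = (0.0137)² + (0.0267)² = 0.0009006 m², and (R²+z²)^(3/2) = 2.70×10⁻⁵ m³.
B = (4π×10⁻⁷ × 2.50 × 0.0001877) / (2 × 2.70×10⁻⁵) = 1.09×10⁻⁵ T.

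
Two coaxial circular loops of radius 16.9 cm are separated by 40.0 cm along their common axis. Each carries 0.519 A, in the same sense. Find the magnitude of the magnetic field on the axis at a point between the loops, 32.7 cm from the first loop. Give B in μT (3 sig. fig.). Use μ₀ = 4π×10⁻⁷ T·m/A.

B ≈ 1.68 μT

Each loop contributes B = μ₀IR²/[2(R²+z²)^(3/2)] on the axis, with z measured from that loop.
Loop 1 (z = 0.327 m): B₁ = 1.87×10⁻⁷ T. Loop 2 (z = 0.073 m): B₂ = 1.49×10⁻⁶ T.
The fields add: B = B₁ + B₂ = 1.68×10⁻⁶ T.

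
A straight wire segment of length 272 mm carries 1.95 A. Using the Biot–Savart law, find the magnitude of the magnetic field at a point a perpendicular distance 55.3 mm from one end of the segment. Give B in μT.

B ≈ 3.46 μT

For a finite straight segment, B = (μ₀I/4πd)(sinθ₁ + sinθ₂), where θ₁, θ₂ are the angles from the perpendicular to each end.
The perpendicular foot is at one end, so the two end-offsets along the wire are 0 and L = 0.272 m.
sinθ₁ = 0/√(0²+0.0553²) = 0.0000; sinθ₂ = 0.272/√(0.272²+0.0553²) = 0.9800.
B = (4π×10⁻⁷ × 1.95) / (4π × 0.0553) × (0.0000 + 0.9800) = 3.46×10⁻⁶ T.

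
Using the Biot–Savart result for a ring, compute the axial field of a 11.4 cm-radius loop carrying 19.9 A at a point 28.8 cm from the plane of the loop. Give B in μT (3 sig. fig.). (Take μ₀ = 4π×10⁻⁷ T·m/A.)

On the axis of a circular loop, B = μ₀IR² / [2(R²+z²)^(3/2)].
R² + z² = (0.114)² + (0.288)² = 0.09594 m², and (R²+z²)^(3/2) = 2.97×10⁻² m³.
B = (4π×10⁻⁷ × 19.9 × 0.013) / (2 × 2.97×10⁻²) = 5.47×10⁻⁶ T.

B ≈ 5.47 μT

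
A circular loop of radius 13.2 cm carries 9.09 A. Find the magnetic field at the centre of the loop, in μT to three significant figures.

B ≈ 43.3 μT

At the centre of a circular loop the Biot–Savart law gives B = μ₀I/(2R).
B = (4π×10⁻⁷ × 9.09) / (2 × 0.132) = 4.33×10⁻⁵ T.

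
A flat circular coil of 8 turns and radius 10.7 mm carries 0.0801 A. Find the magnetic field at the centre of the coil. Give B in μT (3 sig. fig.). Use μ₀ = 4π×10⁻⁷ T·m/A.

B ≈ 37.6 μT

For an N-turn flat coil, B = Nμ₀I/(2R) with R = 0.0107 m.
B = 8 × 4.70×10⁻⁶ T = 3.76×10⁻⁵ T.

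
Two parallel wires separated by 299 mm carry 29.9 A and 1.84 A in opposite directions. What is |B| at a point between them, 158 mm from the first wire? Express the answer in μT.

B ≈ 40.5 μT

Each long wire gives B = μ₀I/(2πd). Distances are d₁ = 0.158 m and d₂ = 0.141 m.
B₁ = 3.78×10⁻⁵ T, B₂ = 2.61×10⁻⁶ T.
Between antiparallel currents both contributions point the same way, so they add. B = B₁ + B₂ = 3.78×10⁻⁵ + 2.61×10⁻⁶ = 4.05×10⁻⁵ T.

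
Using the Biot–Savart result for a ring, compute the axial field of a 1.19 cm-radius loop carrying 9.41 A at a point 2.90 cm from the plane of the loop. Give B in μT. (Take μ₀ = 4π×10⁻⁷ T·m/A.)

B ≈ 27.2 μT

On the axis of a circular loop, B = μ₀IR² / [2(R²+z²)^(3/2)].
R² + z² = (0.0119)² + (0.029)² = 0.0009826 m², and (R²+z²)^(3/2) = 3.08×10⁻⁵ m³.
B = (4π×10⁻⁷ × 9.41 × 0.0001416) / (2 × 3.08×10⁻⁵) = 2.72×10⁻⁵ T.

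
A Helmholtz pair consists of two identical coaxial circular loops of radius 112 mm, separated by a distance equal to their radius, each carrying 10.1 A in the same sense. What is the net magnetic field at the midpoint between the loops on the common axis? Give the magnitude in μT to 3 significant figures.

B ≈ 81.1 μT

Each loop contributes B = μ₀IR²/[2(R²+z²)^(3/2)] on the axis, with z measured from that loop.
Loop 1 (z = 0.056 m): B₁ = 4.05×10⁻⁵ T. Loop 2 (z = 0.056 m): B₂ = 4.05×10⁻⁵ T.
The fields add: B = B₁ + B₂ = 8.11×10⁻⁵ T.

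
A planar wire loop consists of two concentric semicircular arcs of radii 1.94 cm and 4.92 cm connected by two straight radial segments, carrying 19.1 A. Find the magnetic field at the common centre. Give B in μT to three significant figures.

B ≈ 187 μT

The radial connectors point toward the centre, so dl × r̂ = 0 and they contribute nothing.
Each semicircle gives μ₀I/(4R): inner arc 3.09×10⁻⁴ T, outer arc 1.22×10⁻⁴ T.
The two arcs carry current in opposite angular senses, so their fields oppose: B = |3.09×10⁻⁴ − 1.22×10⁻⁴| = 1.87×10⁻⁴ T.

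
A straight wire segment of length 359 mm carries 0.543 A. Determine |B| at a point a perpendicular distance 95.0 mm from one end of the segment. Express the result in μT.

B ≈ 0.553 μT

For a finite straight segment, B = (μ₀I/4πd)(sinθ₁ + sinθ₂), where θ₁, θ₂ are the angles from the perpendicular to each end.
The perpendicular foot is at one end, so the two end-offsets along the wire are 0 and L = 0.359 m.
sinθ₁ = 0/√(0²+0.095²) = 0.0000; sinθ₂ = 0.359/√(0.359²+0.095²) = 0.9667.
B = (4π×10⁻⁷ × 0.543) / (4π × 0.095) × (0.0000 + 0.9667) = 5.53×10⁻⁷ T.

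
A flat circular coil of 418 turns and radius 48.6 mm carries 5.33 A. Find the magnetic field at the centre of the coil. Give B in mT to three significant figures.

B ≈ 28.8 mT

For an N-turn flat coil, B = Nμ₀I/(2R) with R = 0.0486 m.
B = 418 × 6.89×10⁻⁵ T = 2.88×10⁻² T.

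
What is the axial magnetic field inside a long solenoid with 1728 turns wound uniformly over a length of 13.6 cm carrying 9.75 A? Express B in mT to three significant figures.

B ≈ 156 mT

Inside a long solenoid, B = μ₀nI with n = 1.271×10⁴ turns/m.
B = 4π×10⁻⁷ × 1.271×10⁴ × 9.75 = 0.156 T.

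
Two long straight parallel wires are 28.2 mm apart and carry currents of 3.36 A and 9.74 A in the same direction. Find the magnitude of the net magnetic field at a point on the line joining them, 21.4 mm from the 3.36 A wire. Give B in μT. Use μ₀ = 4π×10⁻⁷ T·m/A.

B ≈ 255 μT

Each long wire gives B = μ₀I/(2πd). Distances are d₁ = 0.0214 m and d₂ = 0.0068 m.
B₁ = 3.14×10⁻⁵ T, B₂ = 2.86×10⁻⁴ T.
Between parallel currents the two contributions point in opposite directions, so they subtract. B = |B₁ − B₂| = |3.14×10⁻⁵ − 2.86×10⁻⁴| = 2.55×10⁻⁴ T.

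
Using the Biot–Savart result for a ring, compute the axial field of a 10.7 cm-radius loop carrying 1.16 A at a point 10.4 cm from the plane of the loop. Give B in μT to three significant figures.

On the axis of a circular loop, B = μ₀IR² / [2(R²+z²)^(3/2)].
R² + z² = (0.107)² + (0.104)² = 0.02227 m², and (R²+z²)^(3/2) = 3.32×10⁻³ m³.
B = (4π×10⁻⁷ × 1.16 × 0.01145) / (2 × 3.32×10⁻³) = 2.51×10⁻⁶ T.

B ≈ 2.51 μT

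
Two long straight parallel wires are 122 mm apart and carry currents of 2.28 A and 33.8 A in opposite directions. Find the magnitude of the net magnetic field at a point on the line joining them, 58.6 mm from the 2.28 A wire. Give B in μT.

Each long wire gives B = μ₀I/(2πd). Distances are d₁ = 0.0586 m and d₂ = 0.0634 m.
B₁ = 7.78×10⁻⁶ T, B₂ = 1.07×10⁻⁴ T.
Between antiparallel currents both contributions point the same way, so they add. B = B₁ + B₂ = 7.78×10⁻⁶ + 1.07×10⁻⁴ = 1.14×10⁻⁴ T.

B ≈ 114 μT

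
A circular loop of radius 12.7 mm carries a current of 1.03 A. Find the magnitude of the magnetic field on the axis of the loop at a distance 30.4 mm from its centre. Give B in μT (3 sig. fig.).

On the axis of a circular loop, B = μ₀IR² / [2(R²+z²)^(3/2)].
R² + z² = (0.0127)² + (0.0304)² = 0.001085 m², and (R²+z²)^(3/2) = 3.58×10⁻⁵ m³.
B = (4π×10⁻⁷ × 1.03 × 0.0001613) / (2 × 3.58×10⁻⁵) = 2.92×10⁻⁶ T.

B ≈ 2.92 μT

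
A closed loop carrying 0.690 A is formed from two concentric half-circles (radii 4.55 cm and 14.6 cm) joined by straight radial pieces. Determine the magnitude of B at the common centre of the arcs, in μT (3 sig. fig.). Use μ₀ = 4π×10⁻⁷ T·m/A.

The radial connectors point toward the centre, so dl × r̂ = 0 and they contribute nothing.
Each semicircle gives μ₀I/(4R): inner arc 4.76×10⁻⁶ T, outer arc 1.48×10⁻⁶ T.
The two arcs carry current in opposite angular senses, so their fields oppose: B = |4.76×10⁻⁶ − 1.48×10⁻⁶| = 3.28×10⁻⁶ T.

B ≈ 3.28 μT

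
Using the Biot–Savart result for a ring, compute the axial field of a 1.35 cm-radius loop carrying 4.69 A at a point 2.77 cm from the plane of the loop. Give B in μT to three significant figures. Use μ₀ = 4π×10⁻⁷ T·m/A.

B ≈ 18.4 μT

On the axis of a circular loop, B = μ₀IR² / [2(R²+z²)^(3/2)].
R² + z² = (0.0135)² + (0.0277)² = 0.0009495 m², and (R²+z²)^(3/2) = 2.93×10⁻⁵ m³.
B = (4π×10⁻⁷ × 4.69 × 0.0001823) / (2 × 2.93×10⁻⁵) = 1.84×10⁻⁵ T.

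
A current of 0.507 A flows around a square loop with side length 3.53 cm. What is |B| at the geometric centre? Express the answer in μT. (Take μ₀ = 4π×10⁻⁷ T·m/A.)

B ≈ 16.2 μT

Each side is a finite straight segment at perpendicular distance d = a/(2 tan(π/4)) = 0.01765 m from the centre, with end-angles ±π/4.
One side contributes B₁ = (μ₀I/4πd)·2 sin(π/4) = 4.06×10⁻⁶ T.
All 4 sides add in the same direction: B = 4 × 4.06×10⁻⁶ = 1.62×10⁻⁵ T.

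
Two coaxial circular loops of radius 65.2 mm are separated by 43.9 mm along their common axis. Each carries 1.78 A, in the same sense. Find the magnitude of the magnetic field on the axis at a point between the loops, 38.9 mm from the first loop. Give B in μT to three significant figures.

Each loop contributes B = μ₀IR²/[2(R²+z²)^(3/2)] on the axis, with z measured from that loop.
Loop 1 (z = 0.0389 m): B₁ = 1.09×10⁻⁵ T. Loop 2 (z = 0.005 m): B₂ = 1.70×10⁻⁵ T.
The fields add: B = B₁ + B₂ = 2.79×10⁻⁵ T.

B ≈ 27.9 μT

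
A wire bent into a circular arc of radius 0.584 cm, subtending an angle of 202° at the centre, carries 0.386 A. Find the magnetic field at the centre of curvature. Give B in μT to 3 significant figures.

B ≈ 23.3 μT

The Biot–Savart field of a circular arc at its centre is B = μ₀Iφ/(4πR), with φ = 3.526 rad.
B = (4π×10⁻⁷ × 0.386 × 3.526) / (4π × 0.00584) = 2.33×10⁻⁵ T.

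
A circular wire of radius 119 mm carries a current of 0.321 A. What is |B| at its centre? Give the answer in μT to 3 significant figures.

At the centre of a circular loop the Biot–Savart law gives B = μ₀I/(2R).
B = (4π×10⁻⁷ × 0.321) / (2 × 0.119) = 1.69×10⁻⁶ T.

B ≈ 1.69 μT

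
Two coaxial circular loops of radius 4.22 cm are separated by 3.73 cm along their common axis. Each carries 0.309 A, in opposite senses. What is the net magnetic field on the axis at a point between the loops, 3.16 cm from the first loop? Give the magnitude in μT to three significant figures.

Each loop contributes B = μ₀IR²/[2(R²+z²)^(3/2)] on the axis, with z measured from that loop.
Loop 1 (z = 0.0316 m): B₁ = 2.36×10⁻⁶ T. Loop 2 (z = 0.0057 m): B₂ = 4.48×10⁻⁶ T.
The fields oppose: B = |B₁ − B₂| = 2.12×10⁻⁶ T.

B ≈ 2.12 μT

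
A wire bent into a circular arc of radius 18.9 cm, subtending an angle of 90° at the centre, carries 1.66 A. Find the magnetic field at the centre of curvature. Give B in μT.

The Biot–Savart field of a circular arc at its centre is B = μ₀Iφ/(4πR), with φ = 1.571 rad.
B = (4π×10⁻⁷ × 1.66 × 1.571) / (4π × 0.189) = 1.38×10⁻⁶ T.

B ≈ 1.38 μT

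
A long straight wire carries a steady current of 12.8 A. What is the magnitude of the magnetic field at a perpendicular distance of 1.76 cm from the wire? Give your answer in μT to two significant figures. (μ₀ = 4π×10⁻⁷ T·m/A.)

For an infinitely long straight wire, B = μ₀I/(2πd).
B = (4π×10⁻⁷ × 12.8) / (2π × 0.0176) = 1.45×10⁻⁴ T.

B ≈ 150 μT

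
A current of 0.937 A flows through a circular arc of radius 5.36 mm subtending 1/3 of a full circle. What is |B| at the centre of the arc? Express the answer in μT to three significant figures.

B ≈ 36.6 μT

The Biot–Savart field of a circular arc at its centre is B = μ₀Iφ/(4πR), with φ = 2.094 rad.
B = (4π×10⁻⁷ × 0.937 × 2.094) / (4π × 0.00536) = 3.66×10⁻⁵ T.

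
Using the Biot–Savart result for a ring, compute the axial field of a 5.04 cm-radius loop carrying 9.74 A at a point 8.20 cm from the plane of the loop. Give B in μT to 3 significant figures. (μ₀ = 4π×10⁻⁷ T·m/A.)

B ≈ 17.4 μT

On the axis of a circular loop, B = μ₀IR² / [2(R²+z²)^(3/2)].
R² + z² = (0.0504)² + (0.082)² = 0.009264 m², and (R²+z²)^(3/2) = 8.92×10⁻⁴ m³.
B = (4π×10⁻⁷ × 9.74 × 0.00254) / (2 × 8.92×10⁻⁴) = 1.74×10⁻⁵ T.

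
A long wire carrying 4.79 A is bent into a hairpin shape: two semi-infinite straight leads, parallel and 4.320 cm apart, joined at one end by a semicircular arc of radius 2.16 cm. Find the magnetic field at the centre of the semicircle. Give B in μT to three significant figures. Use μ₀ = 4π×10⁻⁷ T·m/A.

B ≈ 114 μT

The semicircular arc contributes B_arc = μ₀I·π/(4πR) = μ₀I/(4R) = 6.97×10⁻⁵ T.
Each semi-infinite lead is at perpendicular distance R = 0.0216 m from the centre, with the perpendicular foot at its near end, so it contributes μ₀I/(4πR); both point the same way, together 4.44×10⁻⁵ T.
Arc and leads all point the same direction: B = 6.97×10⁻⁵ + 4.44×10⁻⁵ = 1.14×10⁻⁴ T.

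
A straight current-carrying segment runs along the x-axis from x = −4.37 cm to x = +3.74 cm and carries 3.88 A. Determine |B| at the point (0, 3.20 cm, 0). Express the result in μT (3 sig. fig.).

For a finite straight segment, B = (μ₀I/4πd)(sinθ₁ + sinθ₂), where θ₁, θ₂ are the angles from the perpendicular to each end.
The perpendicular distance is d = 0.032 m; the end-offsets along the wire are a = 0.0437 m and b = 0.0374 m.
sinθ₁ = 0.0437/√(0.0437²+0.032²) = 0.8068; sinθ₂ = 0.0374/√(0.0374²+0.032²) = 0.7598.
B = (4π×10⁻⁷ × 3.88) / (4π × 0.032) × (0.8068 + 0.7598) = 1.90×10⁻⁵ T.

B ≈ 19.0 μT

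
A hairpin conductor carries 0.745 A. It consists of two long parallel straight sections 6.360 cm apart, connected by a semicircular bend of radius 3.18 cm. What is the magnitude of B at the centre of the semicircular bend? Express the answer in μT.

The semicircular arc contributes B_arc = μ₀I·π/(4πR) = μ₀I/(4R) = 7.36×10⁻⁶ T.
Each semi-infinite lead is at perpendicular distance R = 0.0318 m from the centre, with the perpendicular foot at its near end, so it contributes μ₀I/(4πR); both point the same way, together 4.69×10⁻⁶ T.
Arc and leads all point the same direction: B = 7.36×10⁻⁶ + 4.69×10⁻⁶ = 1.20×10⁻⁵ T.

B ≈ 12.0 μT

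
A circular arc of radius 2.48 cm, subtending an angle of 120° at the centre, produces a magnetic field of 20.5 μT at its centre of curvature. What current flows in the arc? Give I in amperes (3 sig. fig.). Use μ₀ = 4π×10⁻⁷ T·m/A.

I ≈ 2.43 A

For a circular arc, B = μ₀Iφ/(4πR) with φ in radians; here φ = 2.094 rad.
So I = 4πRB/(μ₀φ) = 4π × 0.0248 × 2.05×10⁻⁵ / (4π×10⁻⁷ × 2.094) = 2.43 A.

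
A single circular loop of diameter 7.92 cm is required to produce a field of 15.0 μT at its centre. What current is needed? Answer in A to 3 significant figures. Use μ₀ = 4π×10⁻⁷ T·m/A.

At the centre of a circular loop B = μ₀I/(2R), so I = 2RB/μ₀.
With R = 0.0396 m, I = 2 × 0.0396 × 1.50×10⁻⁵ / (4π×10⁻⁷) = 0.945 A.

I ≈ 0.945 A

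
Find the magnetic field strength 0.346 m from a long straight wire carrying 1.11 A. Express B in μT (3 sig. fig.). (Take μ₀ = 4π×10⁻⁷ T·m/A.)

For an infinitely long straight wire, B = μ₀I/(2πd).
B = (4π×10⁻⁷ × 1.11) / (2π × 0.346) = 6.42×10⁻⁷ T.

B ≈ 0.642 μT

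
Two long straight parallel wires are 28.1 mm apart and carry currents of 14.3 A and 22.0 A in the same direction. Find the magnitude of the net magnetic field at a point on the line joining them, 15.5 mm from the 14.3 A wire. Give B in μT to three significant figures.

Each long wire gives B = μ₀I/(2πd). Distances are d₁ = 0.0155 m and d₂ = 0.0126 m.
B₁ = 1.85×10⁻⁴ T, B₂ = 3.49×10⁻⁴ T.
Between parallel currents the two contributions point in opposite directions, so they subtract. B = |B₁ − B₂| = |1.85×10⁻⁴ − 3.49×10⁻⁴| = 1.65×10⁻⁴ T.

B ≈ 165 μT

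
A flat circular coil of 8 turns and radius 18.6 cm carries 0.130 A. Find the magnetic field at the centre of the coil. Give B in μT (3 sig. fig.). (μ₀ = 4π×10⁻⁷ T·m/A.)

For an N-turn flat coil, B = Nμ₀I/(2R) with R = 0.186 m.
B = 8 × 4.39×10⁻⁷ T = 3.51×10⁻⁶ T.

B ≈ 3.51 μT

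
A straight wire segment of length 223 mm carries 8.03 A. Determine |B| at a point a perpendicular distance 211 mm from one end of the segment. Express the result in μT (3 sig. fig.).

B ≈ 2.76 μT

For a finite straight segment, B = (μ₀I/4πd)(sinθ₁ + sinθ₂), where θ₁, θ₂ are the angles from the perpendicular to each end.
The perpendicular foot is at one end, so the two end-offsets along the wire are 0 and L = 0.223 m.
sinθ₁ = 0/√(0²+0.211²) = 0.0000; sinθ₂ = 0.223/√(0.223²+0.211²) = 0.7264.
B = (4π×10⁻⁷ × 8.03) / (4π × 0.211) × (0.0000 + 0.7264) = 2.76×10⁻⁶ T.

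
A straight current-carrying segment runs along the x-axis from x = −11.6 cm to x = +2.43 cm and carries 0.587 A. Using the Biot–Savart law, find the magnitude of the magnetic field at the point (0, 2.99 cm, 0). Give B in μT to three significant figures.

B ≈ 3.14 μT

For a finite straight segment, B = (μ₀I/4πd)(sinθ₁ + sinθ₂), where θ₁, θ₂ are the angles from the perpendicular to each end.
The perpendicular distance is d = 0.0299 m; the end-offsets along the wire are a = 0.116 m and b = 0.0243 m.
sinθ₁ = 0.116/√(0.116²+0.0299²) = 0.9683; sinθ₂ = 0.0243/√(0.0243²+0.0299²) = 0.6307.
B = (4π×10⁻⁷ × 0.587) / (4π × 0.0299) × (0.9683 + 0.6307) = 3.14×10⁻⁶ T.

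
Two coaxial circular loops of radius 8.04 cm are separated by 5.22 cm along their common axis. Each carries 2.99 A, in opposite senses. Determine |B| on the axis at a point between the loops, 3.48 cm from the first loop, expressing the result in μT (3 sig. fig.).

B ≈ 3.76 μT

Each loop contributes B = μ₀IR²/[2(R²+z²)^(3/2)] on the axis, with z measured from that loop.
Loop 1 (z = 0.0348 m): B₁ = 1.81×10⁻⁵ T. Loop 2 (z = 0.0174 m): B₂ = 2.18×10⁻⁵ T.
The fields oppose: B = |B₁ − B₂| = 3.76×10⁻⁶ T.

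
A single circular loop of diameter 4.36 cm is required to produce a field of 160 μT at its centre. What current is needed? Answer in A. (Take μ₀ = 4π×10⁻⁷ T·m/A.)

I ≈ 5.55 A

At the centre of a circular loop B = μ₀I/(2R), so I = 2RB/μ₀.
With R = 0.0218 m, I = 2 × 0.0218 × 1.60×10⁻⁴ / (4π×10⁻⁷) = 5.55 A.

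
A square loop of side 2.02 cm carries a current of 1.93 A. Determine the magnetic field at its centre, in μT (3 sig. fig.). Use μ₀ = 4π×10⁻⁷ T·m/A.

Each side is a finite straight segment at perpendicular distance d = a/(2 tan(π/4)) = 0.0101 m from the centre, with end-angles ±π/4.
One side contributes B₁ = (μ₀I/4πd)·2 sin(π/4) = 2.70×10⁻⁵ T.
All 4 sides add in the same direction: B = 4 × 2.70×10⁻⁵ = 1.08×10⁻⁴ T.

B ≈ 108 μT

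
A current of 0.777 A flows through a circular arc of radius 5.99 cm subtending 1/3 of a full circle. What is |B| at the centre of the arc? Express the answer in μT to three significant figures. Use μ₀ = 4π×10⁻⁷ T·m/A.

The Biot–Savart field of a circular arc at its centre is B = μ₀Iφ/(4πR), with φ = 2.094 rad.
B = (4π×10⁻⁷ × 0.777 × 2.094) / (4π × 0.0599) = 2.72×10⁻⁶ T.

B ≈ 2.72 μT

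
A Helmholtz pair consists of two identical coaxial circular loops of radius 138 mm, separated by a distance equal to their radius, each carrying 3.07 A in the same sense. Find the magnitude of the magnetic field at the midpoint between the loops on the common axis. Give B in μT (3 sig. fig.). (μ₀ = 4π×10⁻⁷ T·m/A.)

B ≈ 20.0 μT

Each loop contributes B = μ₀IR²/[2(R²+z²)^(3/2)] on the axis, with z measured from that loop.
Loop 1 (z = 0.069 m): B₁ = 1.00×10⁻⁵ T. Loop 2 (z = 0.069 m): B₂ = 1.00×10⁻⁵ T.
The fields add: B = B₁ + B₂ = 2.00×10⁻⁵ T.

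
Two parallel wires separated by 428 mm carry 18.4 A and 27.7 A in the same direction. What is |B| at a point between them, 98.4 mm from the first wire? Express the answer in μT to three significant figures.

B ≈ 20.6 μT

Each long wire gives B = μ₀I/(2πd). Distances are d₁ = 0.0984 m and d₂ = 0.3296 m.
B₁ = 3.74×10⁻⁵ T, B₂ = 1.68×10⁻⁵ T.
Between parallel currents the two contributions point in opposite directions, so they subtract. B = |B₁ − B₂| = |3.74×10⁻⁵ − 1.68×10⁻⁵| = 2.06×10⁻⁵ T.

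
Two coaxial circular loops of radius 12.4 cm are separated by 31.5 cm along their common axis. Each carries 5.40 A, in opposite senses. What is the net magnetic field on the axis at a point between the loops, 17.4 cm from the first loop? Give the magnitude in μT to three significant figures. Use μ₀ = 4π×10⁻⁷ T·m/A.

B ≈ 2.53 μT

Each loop contributes B = μ₀IR²/[2(R²+z²)^(3/2)] on the axis, with z measured from that loop.
Loop 1 (z = 0.174 m): B₁ = 5.35×10⁻⁶ T. Loop 2 (z = 0.141 m): B₂ = 7.88×10⁻⁶ T.
The fields oppose: B = |B₁ − B₂| = 2.53×10⁻⁶ T.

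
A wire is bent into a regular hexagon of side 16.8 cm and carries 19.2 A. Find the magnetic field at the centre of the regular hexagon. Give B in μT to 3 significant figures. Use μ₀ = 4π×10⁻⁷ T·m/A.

Each side is a finite straight segment at perpendicular distance d = a/(2 tan(π/6)) = 0.1455 m from the centre, with end-angles ±π/6.
One side contributes B₁ = (μ₀I/4πd)·2 sin(π/6) = 1.32×10⁻⁵ T.
All 6 sides add in the same direction: B = 6 × 1.32×10⁻⁵ = 7.92×10⁻⁵ T.

B ≈ 79.2 μT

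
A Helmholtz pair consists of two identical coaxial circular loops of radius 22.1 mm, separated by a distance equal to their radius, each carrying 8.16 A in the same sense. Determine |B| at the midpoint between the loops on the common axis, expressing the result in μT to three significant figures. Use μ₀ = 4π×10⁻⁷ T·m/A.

Each loop contributes B = μ₀IR²/[2(R²+z²)^(3/2)] on the axis, with z measured from that loop.
Loop 1 (z = 0.01105 m): B₁ = 1.66×10⁻⁴ T. Loop 2 (z = 0.01105 m): B₂ = 1.66×10⁻⁴ T.
The fields add: B = B₁ + B₂ = 3.32×10⁻⁴ T.

B ≈ 332 μT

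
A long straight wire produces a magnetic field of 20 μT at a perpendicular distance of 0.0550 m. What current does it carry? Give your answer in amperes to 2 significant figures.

For a long straight wire B = μ₀I/(2πd), so I = 2πdB/μ₀.
I = 2π × 0.055 × 2.00×10⁻⁵ / (4π×10⁻⁷) = 5.50 A.

I ≈ 5.5 A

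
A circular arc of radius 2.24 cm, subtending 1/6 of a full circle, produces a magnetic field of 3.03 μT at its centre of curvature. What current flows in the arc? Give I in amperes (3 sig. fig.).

I ≈ 0.648 A

For a circular arc, B = μ₀Iφ/(4πR) with φ in radians; here φ = 1.047 rad.
So I = 4πRB/(μ₀φ) = 4π × 0.0224 × 3.03×10⁻⁶ / (4π×10⁻⁷ × 1.047) = 0.648 A.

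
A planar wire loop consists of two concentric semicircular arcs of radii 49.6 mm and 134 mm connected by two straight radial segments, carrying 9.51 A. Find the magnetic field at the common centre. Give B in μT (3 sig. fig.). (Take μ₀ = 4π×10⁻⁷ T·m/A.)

The radial connectors point toward the centre, so dl × r̂ = 0 and they contribute nothing.
Each semicircle gives μ₀I/(4R): inner arc 6.02×10⁻⁵ T, outer arc 2.23×10⁻⁵ T.
The two arcs carry current in opposite angular senses, so their fields oppose: B = |6.02×10⁻⁵ − 2.23×10⁻⁵| = 3.79×10⁻⁵ T.

B ≈ 37.9 μT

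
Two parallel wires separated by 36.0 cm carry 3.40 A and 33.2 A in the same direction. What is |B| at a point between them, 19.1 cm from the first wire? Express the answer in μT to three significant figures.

B ≈ 35.7 μT

Each long wire gives B = μ₀I/(2πd). Distances are d₁ = 0.191 m and d₂ = 0.169 m.
B₁ = 3.56×10⁻⁶ T, B₂ = 3.93×10⁻⁵ T.
Between parallel currents the two contributions point in opposite directions, so they subtract. B = |B₁ − B₂| = |3.56×10⁻⁶ − 3.93×10⁻⁵| = 3.57×10⁻⁵ T.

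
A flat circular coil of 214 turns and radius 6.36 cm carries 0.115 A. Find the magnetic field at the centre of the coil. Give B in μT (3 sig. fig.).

B ≈ 243 μT

For an N-turn flat coil, B = Nμ₀I/(2R) with R = 0.0636 m.
B = 214 × 1.14×10⁻⁶ T = 2.43×10⁻⁴ T.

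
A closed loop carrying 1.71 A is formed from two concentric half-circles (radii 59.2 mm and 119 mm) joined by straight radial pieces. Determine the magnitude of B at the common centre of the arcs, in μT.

B ≈ 4.56 μT

The radial connectors point toward the centre, so dl × r̂ = 0 and they contribute nothing.
Each semicircle gives μ₀I/(4R): inner arc 9.07×10⁻⁶ T, outer arc 4.51×10⁻⁶ T.
The two arcs carry current in opposite angular senses, so their fields oppose: B = |9.07×10⁻⁶ − 4.51×10⁻⁶| = 4.56×10⁻⁶ T.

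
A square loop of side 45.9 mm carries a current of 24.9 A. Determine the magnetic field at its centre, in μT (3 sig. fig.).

B ≈ 614 μT

Each side is a finite straight segment at perpendicular distance d = a/(2 tan(π/4)) = 0.02295 m from the centre, with end-angles ±π/4.
One side contributes B₁ = (μ₀I/4πd)·2 sin(π/4) = 1.53×10⁻⁴ T.
All 4 sides add in the same direction: B = 4 × 1.53×10⁻⁴ = 6.14×10⁻⁴ T.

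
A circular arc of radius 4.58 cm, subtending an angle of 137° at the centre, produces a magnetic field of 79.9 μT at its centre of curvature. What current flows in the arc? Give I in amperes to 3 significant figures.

I ≈ 15.3 A

For a circular arc, B = μ₀Iφ/(4πR) with φ in radians; here φ = 2.391 rad.
So I = 4πRB/(μ₀φ) = 4π × 0.0458 × 7.99×10⁻⁵ / (4π×10⁻⁷ × 2.391) = 15.3 A.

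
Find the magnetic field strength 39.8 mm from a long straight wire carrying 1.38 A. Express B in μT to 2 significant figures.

B ≈ 6.9 μT

For an infinitely long straight wire, B = μ₀I/(2πd).
B = (4π×10⁻⁷ × 1.38) / (2π × 0.0398) = 6.93×10⁻⁶ T.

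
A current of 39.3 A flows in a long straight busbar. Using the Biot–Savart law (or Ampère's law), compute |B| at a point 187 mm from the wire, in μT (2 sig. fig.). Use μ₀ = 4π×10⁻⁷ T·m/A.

B ≈ 42 μT

For an infinitely long straight wire, B = μ₀I/(2πd).
B = (4π×10⁻⁷ × 39.3) / (2π × 0.187) = 4.20×10⁻⁵ T.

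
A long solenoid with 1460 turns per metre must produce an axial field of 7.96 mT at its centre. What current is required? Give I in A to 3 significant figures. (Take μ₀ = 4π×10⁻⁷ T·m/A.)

Inside a long solenoid B = μ₀nI with n = 1460 m⁻¹, so I = B/(μ₀n).
I = 7.96×10⁻³ / (4π×10⁻⁷ × 1460) = 4.34 A.

I ≈ 4.34 A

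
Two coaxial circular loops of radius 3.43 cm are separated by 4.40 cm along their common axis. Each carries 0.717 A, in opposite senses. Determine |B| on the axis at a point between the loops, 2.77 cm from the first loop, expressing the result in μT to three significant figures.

Each loop contributes B = μ₀IR²/[2(R²+z²)^(3/2)] on the axis, with z measured from that loop.
Loop 1 (z = 0.0277 m): B₁ = 6.18×10⁻⁶ T. Loop 2 (z = 0.0163 m): B₂ = 9.68×10⁻⁶ T.
The fields oppose: B = |B₁ − B₂| = 3.49×10⁻⁶ T.

B ≈ 3.49 μT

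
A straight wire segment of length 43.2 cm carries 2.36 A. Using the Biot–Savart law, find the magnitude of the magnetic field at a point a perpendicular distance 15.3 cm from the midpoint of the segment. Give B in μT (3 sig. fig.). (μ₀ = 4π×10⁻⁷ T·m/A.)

B ≈ 2.52 μT

For a finite straight segment, B = (μ₀I/4πd)(sinθ₁ + sinθ₂), where θ₁, θ₂ are the angles from the perpendicular to each end.
The perpendicular from the point meets the wire at its midpoint, so each end is L/2 = 0.216 m away along the wire.
sinθ₁ = 0.216/√(0.216²+0.153²) = 0.8160; sinθ₂ = 0.216/√(0.216²+0.153²) = 0.8160.
B = (4π×10⁻⁷ × 2.36) / (4π × 0.153) × (0.8160 + 0.8160) = 2.52×10⁻⁶ T.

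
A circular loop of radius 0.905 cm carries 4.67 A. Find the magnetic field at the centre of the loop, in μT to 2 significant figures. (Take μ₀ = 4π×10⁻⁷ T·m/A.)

At the centre of a circular loop the Biot–Savart law gives B = μ₀I/(2R).
B = (4π×10⁻⁷ × 4.67) / (2 × 0.00905) = 3.24×10⁻⁴ T.

B ≈ 320 μT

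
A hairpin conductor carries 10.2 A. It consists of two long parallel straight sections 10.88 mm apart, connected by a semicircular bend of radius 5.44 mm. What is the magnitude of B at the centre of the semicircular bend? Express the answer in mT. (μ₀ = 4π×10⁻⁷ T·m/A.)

B ≈ 0.964 mT

The semicircular arc contributes B_arc = μ₀I·π/(4πR) = μ₀I/(4R) = 5.89×10⁻⁴ T.
Each semi-infinite lead is at perpendicular distance R = 0.00544 m from the centre, with the perpendicular foot at its near end, so it contributes μ₀I/(4πR); both point the same way, together 3.75×10⁻⁴ T.
Arc and leads all point the same direction: B = 5.89×10⁻⁴ + 3.75×10⁻⁴ = 9.64×10⁻⁴ T.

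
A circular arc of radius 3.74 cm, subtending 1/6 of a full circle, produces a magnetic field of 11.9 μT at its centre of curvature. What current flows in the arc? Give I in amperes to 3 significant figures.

I ≈ 4.25 A

For a circular arc, B = μ₀Iφ/(4πR) with φ in radians; here φ = 1.047 rad.
So I = 4πRB/(μ₀φ) = 4π × 0.0374 × 1.19×10⁻⁵ / (4π×10⁻⁷ × 1.047) = 4.25 A.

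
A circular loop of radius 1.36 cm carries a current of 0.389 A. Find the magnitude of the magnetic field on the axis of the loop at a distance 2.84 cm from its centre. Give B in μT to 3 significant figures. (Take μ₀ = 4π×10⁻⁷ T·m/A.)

B ≈ 1.45 μT

On the axis of a circular loop, B = μ₀IR² / [2(R²+z²)^(3/2)].
R² + z² = (0.0136)² + (0.0284)² = 0.0009915 m², and (R²+z²)^(3/2) = 3.12×10⁻⁵ m³.
B = (4π×10⁻⁷ × 0.389 × 0.000185) / (2 × 3.12×10⁻⁵) = 1.45×10⁻⁶ T.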